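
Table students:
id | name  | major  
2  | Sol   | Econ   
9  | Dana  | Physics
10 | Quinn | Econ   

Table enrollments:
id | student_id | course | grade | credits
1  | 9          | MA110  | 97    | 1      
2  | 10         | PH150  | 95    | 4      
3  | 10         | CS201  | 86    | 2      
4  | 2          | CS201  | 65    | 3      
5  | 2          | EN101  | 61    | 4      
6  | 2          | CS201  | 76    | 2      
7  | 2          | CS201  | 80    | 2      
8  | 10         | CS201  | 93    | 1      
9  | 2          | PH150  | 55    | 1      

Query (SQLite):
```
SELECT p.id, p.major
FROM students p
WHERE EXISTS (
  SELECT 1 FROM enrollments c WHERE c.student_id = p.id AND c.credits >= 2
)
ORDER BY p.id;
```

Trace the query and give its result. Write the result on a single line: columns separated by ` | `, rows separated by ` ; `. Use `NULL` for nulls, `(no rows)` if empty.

For each students row, check whether any enrollments with matching student_id has credits >= 2.
Keep rows where that is true.

2 | Econ ; 10 | Econ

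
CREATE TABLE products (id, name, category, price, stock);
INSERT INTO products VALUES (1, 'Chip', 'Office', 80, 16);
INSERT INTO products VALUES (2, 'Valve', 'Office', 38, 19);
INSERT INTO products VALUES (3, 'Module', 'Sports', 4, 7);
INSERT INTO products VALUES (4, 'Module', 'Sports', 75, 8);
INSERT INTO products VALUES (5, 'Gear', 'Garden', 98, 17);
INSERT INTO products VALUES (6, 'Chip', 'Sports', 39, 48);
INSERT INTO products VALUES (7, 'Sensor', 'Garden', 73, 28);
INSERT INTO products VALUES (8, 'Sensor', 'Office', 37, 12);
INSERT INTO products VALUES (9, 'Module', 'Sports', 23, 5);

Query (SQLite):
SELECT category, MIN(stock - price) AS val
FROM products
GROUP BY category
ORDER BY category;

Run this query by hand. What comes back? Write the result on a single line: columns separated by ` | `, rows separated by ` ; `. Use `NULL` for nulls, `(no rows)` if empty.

For each row compute stock - price.
Group by category; take MIN of the expression per group.
  Garden: ids {5, 7} → MIN(stock - price)=-81
  Office: ids {1, 2, 8} → MIN(stock - price)=-64
  Sports: ids {3, 4, 6, 9} → MIN(stock - price)=-67

Garden | -81 ; Office | -64 ; Sports | -67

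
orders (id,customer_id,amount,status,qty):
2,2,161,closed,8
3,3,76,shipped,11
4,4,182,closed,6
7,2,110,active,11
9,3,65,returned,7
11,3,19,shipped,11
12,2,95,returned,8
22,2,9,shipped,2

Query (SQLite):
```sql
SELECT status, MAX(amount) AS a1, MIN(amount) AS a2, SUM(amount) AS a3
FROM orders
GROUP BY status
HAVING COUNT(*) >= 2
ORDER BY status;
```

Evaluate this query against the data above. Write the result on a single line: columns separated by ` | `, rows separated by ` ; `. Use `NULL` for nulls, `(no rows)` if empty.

Group orders by status.
Per group compute: MAX(amount), MIN(amount), SUM(amount).
HAVING: drop groups with fewer than 2 rows.
  active: ids {7} → MAX(amount)=110, MIN(amount)=110, SUM(amount)=110
  closed: ids {2, 4} → MAX(amount)=182, MIN(amount)=161, SUM(amount)=343
  returned: ids {9, 12} → MAX(amount)=95, MIN(amount)=65, SUM(amount)=160
  shipped: ids {3, 11, 22} → MAX(amount)=76, MIN(amount)=9, SUM(amount)=104

closed | 182 | 161 | 343 ; returned | 95 | 65 | 160 ; shipped | 76 | 9 | 104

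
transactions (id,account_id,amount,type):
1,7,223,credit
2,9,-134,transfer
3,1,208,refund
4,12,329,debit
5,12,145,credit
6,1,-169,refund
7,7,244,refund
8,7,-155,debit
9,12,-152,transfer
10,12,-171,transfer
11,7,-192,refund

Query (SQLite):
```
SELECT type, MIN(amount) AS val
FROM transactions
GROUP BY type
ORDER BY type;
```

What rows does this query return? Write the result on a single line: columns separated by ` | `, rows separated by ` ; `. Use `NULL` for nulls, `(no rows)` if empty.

credit | 145 ; debit | -155 ; refund | -192 ; transfer | -171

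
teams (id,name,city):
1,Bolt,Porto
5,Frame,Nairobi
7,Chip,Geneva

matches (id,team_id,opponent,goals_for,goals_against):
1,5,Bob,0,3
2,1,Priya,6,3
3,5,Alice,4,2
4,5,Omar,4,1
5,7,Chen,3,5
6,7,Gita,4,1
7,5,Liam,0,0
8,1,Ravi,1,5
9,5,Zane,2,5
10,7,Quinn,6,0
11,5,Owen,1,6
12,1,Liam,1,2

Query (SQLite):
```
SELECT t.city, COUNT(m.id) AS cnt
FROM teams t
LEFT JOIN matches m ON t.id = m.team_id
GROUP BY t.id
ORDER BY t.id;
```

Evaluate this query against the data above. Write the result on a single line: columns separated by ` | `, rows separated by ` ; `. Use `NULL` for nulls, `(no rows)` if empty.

Porto | 3 ; Nairobi | 6 ; Geneva | 3

LEFT JOIN keeps every teams row; unmatched ones get NULL for matches columns.
Group by teams.id and compute COUNT(m.id). COUNT(col) of an all-NULL group is 0.
  1: ids {2, 8, 12} → COUNT(m.id)=3
  5: ids {1, 3, 4, 7, 9, 11} → COUNT(m.id)=6
  7: ids {5, 6, 10} → COUNT(m.id)=3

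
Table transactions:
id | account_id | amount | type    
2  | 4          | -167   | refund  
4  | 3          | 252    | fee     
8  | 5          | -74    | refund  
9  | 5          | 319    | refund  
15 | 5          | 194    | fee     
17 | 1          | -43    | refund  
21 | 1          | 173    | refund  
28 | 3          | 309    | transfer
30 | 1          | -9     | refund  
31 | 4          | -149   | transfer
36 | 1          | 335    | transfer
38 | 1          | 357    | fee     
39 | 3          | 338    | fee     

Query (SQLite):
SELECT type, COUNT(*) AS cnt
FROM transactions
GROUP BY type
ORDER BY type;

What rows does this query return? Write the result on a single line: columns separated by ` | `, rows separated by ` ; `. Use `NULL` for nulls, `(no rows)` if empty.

fee | 4 ; refund | 6 ; transfer | 3

Partition transactions by type; compute COUNT(*) within each group.
  fee: ids {4, 15, 38, 39} → COUNT(*)=4
  refund: ids {2, 8, 9, 17, 21, 30} → COUNT(*)=6
  transfer: ids {28, 31, 36} → COUNT(*)=3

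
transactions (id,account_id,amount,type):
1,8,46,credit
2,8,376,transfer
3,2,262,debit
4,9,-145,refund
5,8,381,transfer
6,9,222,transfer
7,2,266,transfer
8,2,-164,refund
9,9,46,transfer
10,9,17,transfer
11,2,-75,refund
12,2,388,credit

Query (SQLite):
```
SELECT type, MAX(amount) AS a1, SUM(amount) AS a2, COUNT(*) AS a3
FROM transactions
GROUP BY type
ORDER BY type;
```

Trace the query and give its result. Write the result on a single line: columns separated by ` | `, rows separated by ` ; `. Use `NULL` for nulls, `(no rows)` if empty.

credit | 388 | 434 | 2 ; debit | 262 | 262 | 1 ; refund | -75 | -384 | 3 ; transfer | 381 | 1308 | 6

Group transactions by type.
Per group compute: MAX(amount), SUM(amount), COUNT(*).
  credit: ids {1, 12} → MAX(amount)=388, SUM(amount)=434, COUNT(*)=2
  debit: ids {3} → MAX(amount)=262, SUM(amount)=262, COUNT(*)=1
  refund: ids {4, 8, 11} → MAX(amount)=-75, SUM(amount)=-384, COUNT(*)=3
  transfer: ids {2, 5, 6, 7, 9, 10} → MAX(amount)=381, SUM(amount)=1308, COUNT(*)=6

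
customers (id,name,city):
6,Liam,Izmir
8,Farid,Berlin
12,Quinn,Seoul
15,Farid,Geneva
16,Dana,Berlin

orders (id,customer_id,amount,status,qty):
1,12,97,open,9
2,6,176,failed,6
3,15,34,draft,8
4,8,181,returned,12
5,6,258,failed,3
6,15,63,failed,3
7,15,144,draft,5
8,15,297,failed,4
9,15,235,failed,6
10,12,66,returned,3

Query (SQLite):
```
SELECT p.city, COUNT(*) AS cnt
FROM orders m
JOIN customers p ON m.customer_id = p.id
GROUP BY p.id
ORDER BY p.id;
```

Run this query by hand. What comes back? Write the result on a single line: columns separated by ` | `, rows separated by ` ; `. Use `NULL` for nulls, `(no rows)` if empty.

Izmir | 2 ; Berlin | 1 ; Seoul | 2 ; Geneva | 5

Join each orders row to its customers via customer_id.
Group joined rows by customers.id; compute COUNT(*) per group.
  6: ids {2, 5} → COUNT(*)=2
  8: ids {4} → COUNT(*)=1
  12: ids {1, 10} → COUNT(*)=2
  15: ids {3, 6, 7, 8, 9} → COUNT(*)=5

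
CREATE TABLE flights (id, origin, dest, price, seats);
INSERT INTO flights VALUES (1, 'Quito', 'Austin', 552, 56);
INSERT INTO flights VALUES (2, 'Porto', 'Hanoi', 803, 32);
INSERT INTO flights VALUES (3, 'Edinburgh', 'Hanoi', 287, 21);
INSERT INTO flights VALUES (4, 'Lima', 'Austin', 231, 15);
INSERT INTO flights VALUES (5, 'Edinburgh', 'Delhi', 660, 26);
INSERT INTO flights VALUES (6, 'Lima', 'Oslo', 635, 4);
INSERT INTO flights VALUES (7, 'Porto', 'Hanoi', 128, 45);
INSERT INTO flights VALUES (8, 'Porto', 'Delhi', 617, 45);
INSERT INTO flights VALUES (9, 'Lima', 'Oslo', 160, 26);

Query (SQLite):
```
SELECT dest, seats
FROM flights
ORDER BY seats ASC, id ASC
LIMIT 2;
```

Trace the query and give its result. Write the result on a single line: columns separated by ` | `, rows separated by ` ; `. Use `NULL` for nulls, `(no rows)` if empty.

Oslo | 4 ; Austin | 15

Sort by seats asc, tiebreak id asc: (4, id=6), (15, id=4), (21, id=3), (26, id=5), (26, id=9) …. Take first 2.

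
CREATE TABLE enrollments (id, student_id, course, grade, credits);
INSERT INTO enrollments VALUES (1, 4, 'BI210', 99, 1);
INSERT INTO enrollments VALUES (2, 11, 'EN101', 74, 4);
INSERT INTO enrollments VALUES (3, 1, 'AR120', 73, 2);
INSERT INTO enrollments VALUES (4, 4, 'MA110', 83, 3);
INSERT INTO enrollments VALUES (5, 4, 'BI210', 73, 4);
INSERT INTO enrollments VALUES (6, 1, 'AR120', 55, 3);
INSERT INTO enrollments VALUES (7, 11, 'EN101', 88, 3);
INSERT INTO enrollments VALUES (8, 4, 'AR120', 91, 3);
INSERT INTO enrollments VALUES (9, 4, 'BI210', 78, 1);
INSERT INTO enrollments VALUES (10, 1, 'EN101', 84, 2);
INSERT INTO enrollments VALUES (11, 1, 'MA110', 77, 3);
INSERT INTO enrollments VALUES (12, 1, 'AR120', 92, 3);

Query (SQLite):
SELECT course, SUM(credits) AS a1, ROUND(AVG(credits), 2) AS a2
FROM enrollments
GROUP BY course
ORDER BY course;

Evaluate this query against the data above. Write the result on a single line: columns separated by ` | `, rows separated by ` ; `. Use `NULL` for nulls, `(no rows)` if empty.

Group enrollments by course.
Per group compute: SUM(credits), ROUND(AVG(credits), 2).
  AR120: ids {3, 6, 8, 12} → SUM(credits)=11, ROUND(AVG(credits), 2)=2.75
  BI210: ids {1, 5, 9} → SUM(credits)=6, ROUND(AVG(credits), 2)=2
  EN101: ids {2, 7, 10} → SUM(credits)=9, ROUND(AVG(credits), 2)=3
  MA110: ids {4, 11} → SUM(credits)=6, ROUND(AVG(credits), 2)=3

AR120 | 11 | 2.75 ; BI210 | 6 | 2 ; EN101 | 9 | 3 ; MA110 | 6 | 3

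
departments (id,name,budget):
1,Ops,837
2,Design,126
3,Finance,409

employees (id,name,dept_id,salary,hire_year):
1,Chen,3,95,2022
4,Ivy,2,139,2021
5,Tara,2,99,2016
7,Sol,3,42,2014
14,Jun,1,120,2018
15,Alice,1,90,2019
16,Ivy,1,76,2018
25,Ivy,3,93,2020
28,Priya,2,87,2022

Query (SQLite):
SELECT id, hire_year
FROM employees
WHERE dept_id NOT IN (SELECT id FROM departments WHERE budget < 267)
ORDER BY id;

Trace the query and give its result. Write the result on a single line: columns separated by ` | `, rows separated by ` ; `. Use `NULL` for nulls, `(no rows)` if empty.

Inner query: departments.id where budget < 267.
Outer: keep employees rows whose dept_id is not in that set.
Inner query → {2}

1 | 2022 ; 7 | 2014 ; 14 | 2018 ; 15 | 2019 ; 16 | 2018 ; 25 | 2020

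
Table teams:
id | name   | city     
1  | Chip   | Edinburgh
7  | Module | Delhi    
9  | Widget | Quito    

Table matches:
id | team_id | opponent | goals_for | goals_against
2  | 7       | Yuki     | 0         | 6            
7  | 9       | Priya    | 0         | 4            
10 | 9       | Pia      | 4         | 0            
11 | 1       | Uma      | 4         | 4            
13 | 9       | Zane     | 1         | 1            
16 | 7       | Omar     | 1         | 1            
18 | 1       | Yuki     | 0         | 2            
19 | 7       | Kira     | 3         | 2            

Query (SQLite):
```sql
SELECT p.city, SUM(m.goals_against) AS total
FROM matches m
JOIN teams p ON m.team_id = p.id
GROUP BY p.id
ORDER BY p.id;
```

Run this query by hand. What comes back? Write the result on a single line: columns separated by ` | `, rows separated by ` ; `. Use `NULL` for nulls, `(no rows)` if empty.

Join each matches row to its teams via team_id.
Group joined rows by teams.id; compute SUM(m.goals_against) per group.
  1: ids {11, 18} → SUM(m.goals_against)=6
  7: ids {2, 16, 19} → SUM(m.goals_against)=9
  9: ids {7, 10, 13} → SUM(m.goals_against)=5

Edinburgh | 6 ; Delhi | 9 ; Quito | 5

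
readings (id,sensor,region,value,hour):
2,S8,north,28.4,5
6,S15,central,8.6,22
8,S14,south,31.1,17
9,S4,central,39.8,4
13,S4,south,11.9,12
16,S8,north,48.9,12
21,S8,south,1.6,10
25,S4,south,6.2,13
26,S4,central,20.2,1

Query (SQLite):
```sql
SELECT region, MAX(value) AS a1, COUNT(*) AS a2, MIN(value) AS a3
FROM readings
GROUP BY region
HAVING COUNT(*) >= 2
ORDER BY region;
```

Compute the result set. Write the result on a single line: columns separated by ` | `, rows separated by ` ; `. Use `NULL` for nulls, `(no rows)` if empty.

central | 39.8 | 3 | 8.6 ; north | 48.9 | 2 | 28.4 ; south | 31.1 | 4 | 1.6

Group readings by region.
Per group compute: MAX(value), COUNT(*), MIN(value).
HAVING: drop groups with fewer than 2 rows.
  central: ids {6, 9, 26} → MAX(value)=39.8, COUNT(*)=3, MIN(value)=8.6
  north: ids {2, 16} → MAX(value)=48.9, COUNT(*)=2, MIN(value)=28.4
  south: ids {8, 13, 21, 25} → MAX(value)=31.1, COUNT(*)=4, MIN(value)=1.6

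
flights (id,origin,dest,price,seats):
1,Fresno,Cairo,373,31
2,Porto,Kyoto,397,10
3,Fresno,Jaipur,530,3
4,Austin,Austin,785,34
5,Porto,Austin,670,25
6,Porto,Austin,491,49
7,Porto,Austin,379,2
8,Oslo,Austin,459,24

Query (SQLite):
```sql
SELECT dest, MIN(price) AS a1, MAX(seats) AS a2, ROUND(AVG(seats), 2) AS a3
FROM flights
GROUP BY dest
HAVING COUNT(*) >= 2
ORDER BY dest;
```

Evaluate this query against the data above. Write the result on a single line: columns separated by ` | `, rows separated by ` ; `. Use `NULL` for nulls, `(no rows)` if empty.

Group flights by dest.
Per group compute: MIN(price), MAX(seats), ROUND(AVG(seats), 2).
HAVING: drop groups with fewer than 2 rows.
  Austin: ids {4, 5, 6, 7, 8} → MIN(price)=379, MAX(seats)=49, ROUND(AVG(seats), 2)=26.8
  Cairo: ids {1} → MIN(price)=373, MAX(seats)=31, ROUND(AVG(seats), 2)=31
  Jaipur: ids {3} → MIN(price)=530, MAX(seats)=3, ROUND(AVG(seats), 2)=3
  Kyoto: ids {2} → MIN(price)=397, MAX(seats)=10, ROUND(AVG(seats), 2)=10

Austin | 379 | 49 | 26.8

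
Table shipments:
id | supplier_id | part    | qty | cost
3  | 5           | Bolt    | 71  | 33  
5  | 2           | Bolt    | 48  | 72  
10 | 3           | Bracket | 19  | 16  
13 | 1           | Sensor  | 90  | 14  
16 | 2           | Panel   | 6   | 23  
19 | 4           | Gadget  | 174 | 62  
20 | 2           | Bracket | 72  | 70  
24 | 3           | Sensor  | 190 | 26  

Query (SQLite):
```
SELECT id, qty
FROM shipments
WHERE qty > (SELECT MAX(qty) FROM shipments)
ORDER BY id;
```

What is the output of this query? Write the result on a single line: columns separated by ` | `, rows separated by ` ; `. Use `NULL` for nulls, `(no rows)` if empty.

(no rows)

Scalar subquery: MAX(qty) over all shipments rows = 190.
Keep rows where qty > that value.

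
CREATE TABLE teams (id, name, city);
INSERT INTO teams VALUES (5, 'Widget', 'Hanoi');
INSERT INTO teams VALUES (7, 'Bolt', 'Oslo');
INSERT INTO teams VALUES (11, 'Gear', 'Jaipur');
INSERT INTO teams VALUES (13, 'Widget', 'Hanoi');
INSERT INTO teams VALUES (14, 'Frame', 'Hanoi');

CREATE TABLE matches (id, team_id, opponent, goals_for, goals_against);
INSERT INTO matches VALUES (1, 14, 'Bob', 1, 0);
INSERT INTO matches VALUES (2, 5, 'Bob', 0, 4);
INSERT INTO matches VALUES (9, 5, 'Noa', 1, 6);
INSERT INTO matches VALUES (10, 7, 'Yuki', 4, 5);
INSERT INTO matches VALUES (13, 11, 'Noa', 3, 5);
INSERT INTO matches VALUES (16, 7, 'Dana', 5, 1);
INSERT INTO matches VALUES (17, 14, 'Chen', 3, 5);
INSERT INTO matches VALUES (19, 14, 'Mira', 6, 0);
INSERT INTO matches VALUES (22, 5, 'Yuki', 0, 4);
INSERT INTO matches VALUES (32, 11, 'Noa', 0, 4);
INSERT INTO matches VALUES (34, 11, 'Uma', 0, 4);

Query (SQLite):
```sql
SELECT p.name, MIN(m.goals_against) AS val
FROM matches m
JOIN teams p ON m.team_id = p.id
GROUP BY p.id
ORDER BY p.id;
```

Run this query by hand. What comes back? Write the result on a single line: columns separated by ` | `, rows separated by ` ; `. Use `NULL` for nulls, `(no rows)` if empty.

Join each matches row to its teams via team_id.
Group joined rows by teams.id; compute MIN(m.goals_against) per group.
  5: ids {2, 9, 22} → MIN(m.goals_against)=4
  7: ids {10, 16} → MIN(m.goals_against)=1
  11: ids {13, 32, 34} → MIN(m.goals_against)=4
  14: ids {1, 17, 19} → MIN(m.goals_against)=0

Widget | 4 ; Bolt | 1 ; Gear | 4 ; Frame | 0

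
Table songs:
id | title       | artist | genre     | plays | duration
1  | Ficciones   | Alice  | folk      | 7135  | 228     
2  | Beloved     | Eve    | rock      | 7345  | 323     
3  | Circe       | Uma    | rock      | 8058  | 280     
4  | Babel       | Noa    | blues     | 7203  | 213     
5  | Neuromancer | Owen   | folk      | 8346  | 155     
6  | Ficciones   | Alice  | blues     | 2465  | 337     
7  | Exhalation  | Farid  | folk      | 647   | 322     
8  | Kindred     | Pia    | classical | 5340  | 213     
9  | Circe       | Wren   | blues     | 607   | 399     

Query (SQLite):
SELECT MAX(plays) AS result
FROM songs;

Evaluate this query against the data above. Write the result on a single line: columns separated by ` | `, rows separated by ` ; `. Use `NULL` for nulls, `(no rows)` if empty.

8346

All plays values: [7135, 7345, 8058, 7203, 8346, 2465, 647, 5340, 607].
MAX of non-NULL values = 8346.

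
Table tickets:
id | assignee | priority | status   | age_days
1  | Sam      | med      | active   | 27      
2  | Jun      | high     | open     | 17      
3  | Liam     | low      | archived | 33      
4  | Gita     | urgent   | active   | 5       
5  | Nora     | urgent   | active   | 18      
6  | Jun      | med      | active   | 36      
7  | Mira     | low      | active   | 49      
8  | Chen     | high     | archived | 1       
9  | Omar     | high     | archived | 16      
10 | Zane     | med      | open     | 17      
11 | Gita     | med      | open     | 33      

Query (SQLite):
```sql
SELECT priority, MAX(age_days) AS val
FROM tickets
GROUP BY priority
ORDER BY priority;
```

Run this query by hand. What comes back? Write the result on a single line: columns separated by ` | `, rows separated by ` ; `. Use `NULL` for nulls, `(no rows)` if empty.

Partition tickets by priority; compute MAX(age_days) within each group.
  high: ids {2, 8, 9} → MAX(age_days)=17
  low: ids {3, 7} → MAX(age_days)=49
  med: ids {1, 6, 10, 11} → MAX(age_days)=36
  urgent: ids {4, 5} → MAX(age_days)=18

high | 17 ; low | 49 ; med | 36 ; urgent | 18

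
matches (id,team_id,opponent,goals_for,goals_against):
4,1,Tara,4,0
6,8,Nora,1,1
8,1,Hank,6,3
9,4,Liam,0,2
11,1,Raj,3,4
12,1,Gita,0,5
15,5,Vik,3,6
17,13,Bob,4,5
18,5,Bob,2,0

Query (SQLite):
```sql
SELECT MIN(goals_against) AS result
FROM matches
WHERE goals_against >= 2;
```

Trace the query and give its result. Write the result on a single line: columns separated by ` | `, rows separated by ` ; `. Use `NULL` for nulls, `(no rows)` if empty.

2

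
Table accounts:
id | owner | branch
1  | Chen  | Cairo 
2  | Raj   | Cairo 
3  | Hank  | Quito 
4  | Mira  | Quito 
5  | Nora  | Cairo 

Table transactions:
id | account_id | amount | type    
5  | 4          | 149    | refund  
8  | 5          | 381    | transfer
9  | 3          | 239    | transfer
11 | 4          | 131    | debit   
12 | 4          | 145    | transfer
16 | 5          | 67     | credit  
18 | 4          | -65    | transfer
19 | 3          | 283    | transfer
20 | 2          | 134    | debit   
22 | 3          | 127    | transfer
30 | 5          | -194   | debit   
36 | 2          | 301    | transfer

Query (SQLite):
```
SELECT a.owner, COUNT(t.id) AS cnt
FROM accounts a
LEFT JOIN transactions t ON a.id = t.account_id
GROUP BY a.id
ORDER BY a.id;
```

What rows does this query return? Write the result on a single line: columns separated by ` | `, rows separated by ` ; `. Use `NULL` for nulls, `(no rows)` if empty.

Chen | 0 ; Raj | 2 ; Hank | 3 ; Mira | 4 ; Nora | 3

LEFT JOIN keeps every accounts row; unmatched ones get NULL for transactions columns.
Group by accounts.id and compute COUNT(t.id). COUNT(col) of an all-NULL group is 0.
  1: ids {—} → COUNT(t.id)=0
  2: ids {20, 36} → COUNT(t.id)=2
  3: ids {9, 19, 22} → COUNT(t.id)=3
  4: ids {5, 11, 12, 18} → COUNT(t.id)=4
  5: ids {8, 16, 30} → COUNT(t.id)=3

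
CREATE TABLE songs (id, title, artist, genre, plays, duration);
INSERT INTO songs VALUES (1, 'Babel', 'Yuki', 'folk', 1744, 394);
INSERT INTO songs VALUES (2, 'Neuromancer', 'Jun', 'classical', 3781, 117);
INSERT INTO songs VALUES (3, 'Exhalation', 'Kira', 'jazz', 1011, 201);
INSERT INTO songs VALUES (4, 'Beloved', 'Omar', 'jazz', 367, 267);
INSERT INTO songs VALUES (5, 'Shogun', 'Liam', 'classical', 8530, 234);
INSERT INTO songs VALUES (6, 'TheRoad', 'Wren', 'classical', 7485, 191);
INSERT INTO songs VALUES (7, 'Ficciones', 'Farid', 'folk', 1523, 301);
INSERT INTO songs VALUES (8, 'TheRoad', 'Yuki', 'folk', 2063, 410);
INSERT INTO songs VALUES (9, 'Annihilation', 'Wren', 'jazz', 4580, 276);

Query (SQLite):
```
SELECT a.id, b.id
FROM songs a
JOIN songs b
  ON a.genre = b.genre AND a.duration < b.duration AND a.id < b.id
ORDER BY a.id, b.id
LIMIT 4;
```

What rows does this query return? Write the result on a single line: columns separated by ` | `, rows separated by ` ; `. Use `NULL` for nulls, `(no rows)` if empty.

1 | 8 ; 2 | 5 ; 2 | 6 ; 3 | 4

Pairs (a,b) with same genre, a.duration < b.duration, a.id < b.id.
genre groups: classical:{2,5,6} folk:{1,7,8} jazz:{3,4,9}
Ordered by (a.id, b.id); first 4.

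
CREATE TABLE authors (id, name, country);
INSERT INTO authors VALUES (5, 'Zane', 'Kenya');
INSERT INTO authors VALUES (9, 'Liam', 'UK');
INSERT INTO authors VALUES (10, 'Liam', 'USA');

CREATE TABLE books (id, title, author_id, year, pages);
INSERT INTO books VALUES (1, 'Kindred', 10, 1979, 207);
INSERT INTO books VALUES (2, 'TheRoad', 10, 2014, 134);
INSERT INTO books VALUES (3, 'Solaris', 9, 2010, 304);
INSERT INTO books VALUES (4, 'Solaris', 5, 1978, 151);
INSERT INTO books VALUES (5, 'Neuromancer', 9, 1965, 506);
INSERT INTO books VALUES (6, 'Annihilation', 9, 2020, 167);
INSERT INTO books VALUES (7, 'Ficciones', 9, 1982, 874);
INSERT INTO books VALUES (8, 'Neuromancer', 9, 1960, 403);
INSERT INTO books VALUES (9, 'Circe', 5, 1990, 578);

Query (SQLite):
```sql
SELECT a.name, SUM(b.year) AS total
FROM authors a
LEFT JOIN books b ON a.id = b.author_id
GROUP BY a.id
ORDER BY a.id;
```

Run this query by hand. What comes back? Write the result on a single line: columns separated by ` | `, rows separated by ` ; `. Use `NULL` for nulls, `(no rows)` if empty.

Zane | 3968 ; Liam | 9937 ; Liam | 3993

LEFT JOIN keeps every authors row; unmatched ones get NULL for books columns.
Group by authors.id and compute SUM(b.year). SUM over an all-NULL group is NULL.
  5: ids {4, 9} → SUM(b.year)=3968
  9: ids {3, 5, 6, 7, 8} → SUM(b.year)=9937
  10: ids {1, 2} → SUM(b.year)=3993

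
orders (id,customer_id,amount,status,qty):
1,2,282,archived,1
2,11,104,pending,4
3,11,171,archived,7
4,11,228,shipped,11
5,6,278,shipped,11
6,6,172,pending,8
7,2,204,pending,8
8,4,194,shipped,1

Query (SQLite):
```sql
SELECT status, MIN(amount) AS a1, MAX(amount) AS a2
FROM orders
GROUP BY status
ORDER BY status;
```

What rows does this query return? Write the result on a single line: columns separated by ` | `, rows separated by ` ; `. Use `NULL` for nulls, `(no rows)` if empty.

Group orders by status.
Per group compute: MIN(amount), MAX(amount).
  archived: ids {1, 3} → MIN(amount)=171, MAX(amount)=282
  pending: ids {2, 6, 7} → MIN(amount)=104, MAX(amount)=204
  shipped: ids {4, 5, 8} → MIN(amount)=194, MAX(amount)=278

archived | 171 | 282 ; pending | 104 | 204 ; shipped | 194 | 278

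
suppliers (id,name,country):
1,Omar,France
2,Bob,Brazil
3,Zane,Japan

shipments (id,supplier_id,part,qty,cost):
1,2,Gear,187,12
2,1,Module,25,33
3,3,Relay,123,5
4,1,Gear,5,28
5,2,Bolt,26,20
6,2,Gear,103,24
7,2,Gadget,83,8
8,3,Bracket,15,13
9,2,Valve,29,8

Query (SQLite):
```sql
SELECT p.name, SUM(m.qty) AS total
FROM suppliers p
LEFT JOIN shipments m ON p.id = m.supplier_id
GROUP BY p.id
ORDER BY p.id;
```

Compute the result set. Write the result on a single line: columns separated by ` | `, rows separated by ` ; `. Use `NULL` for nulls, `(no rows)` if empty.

LEFT JOIN keeps every suppliers row; unmatched ones get NULL for shipments columns.
Group by suppliers.id and compute SUM(m.qty). SUM over an all-NULL group is NULL.
  1: ids {2, 4} → SUM(m.qty)=30
  2: ids {1, 5, 6, 7, 9} → SUM(m.qty)=428
  3: ids {3, 8} → SUM(m.qty)=138

Omar | 30 ; Bob | 428 ; Zane | 138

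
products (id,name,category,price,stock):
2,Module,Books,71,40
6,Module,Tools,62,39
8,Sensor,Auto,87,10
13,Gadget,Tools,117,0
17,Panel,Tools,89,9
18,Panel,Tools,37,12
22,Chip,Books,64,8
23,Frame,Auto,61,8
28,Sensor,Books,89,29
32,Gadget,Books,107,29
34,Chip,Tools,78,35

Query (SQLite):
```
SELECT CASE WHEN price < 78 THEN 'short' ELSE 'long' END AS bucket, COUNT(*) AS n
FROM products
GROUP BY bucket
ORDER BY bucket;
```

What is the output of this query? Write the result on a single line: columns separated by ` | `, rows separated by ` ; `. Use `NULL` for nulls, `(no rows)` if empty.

long | 6 ; short | 5

Bucket rows by price < 78 → 'short' else 'long'; count each bucket.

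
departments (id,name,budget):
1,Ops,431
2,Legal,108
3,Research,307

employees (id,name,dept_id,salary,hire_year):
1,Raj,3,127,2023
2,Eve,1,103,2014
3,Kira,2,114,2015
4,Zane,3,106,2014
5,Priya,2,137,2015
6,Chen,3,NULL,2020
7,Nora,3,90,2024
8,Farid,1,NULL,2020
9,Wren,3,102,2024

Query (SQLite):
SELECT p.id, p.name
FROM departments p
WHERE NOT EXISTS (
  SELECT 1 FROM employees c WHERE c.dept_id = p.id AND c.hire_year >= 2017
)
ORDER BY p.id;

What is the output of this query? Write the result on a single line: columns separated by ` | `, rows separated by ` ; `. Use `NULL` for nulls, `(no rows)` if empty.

2 | Legal

For each departments row, check whether any employees with matching dept_id has hire_year >= 2017.
Keep rows where that is false.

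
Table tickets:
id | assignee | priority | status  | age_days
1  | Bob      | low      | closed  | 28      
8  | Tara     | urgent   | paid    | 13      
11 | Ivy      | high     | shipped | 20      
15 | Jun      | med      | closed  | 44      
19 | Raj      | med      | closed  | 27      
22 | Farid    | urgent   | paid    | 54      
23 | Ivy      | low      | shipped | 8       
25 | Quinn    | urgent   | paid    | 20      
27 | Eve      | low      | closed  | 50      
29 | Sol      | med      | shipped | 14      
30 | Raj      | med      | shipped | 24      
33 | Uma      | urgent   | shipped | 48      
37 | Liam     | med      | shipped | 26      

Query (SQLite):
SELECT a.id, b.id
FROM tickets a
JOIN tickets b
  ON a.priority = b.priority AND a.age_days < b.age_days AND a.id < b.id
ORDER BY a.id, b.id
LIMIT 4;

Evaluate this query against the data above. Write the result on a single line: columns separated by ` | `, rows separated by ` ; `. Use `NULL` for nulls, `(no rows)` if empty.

Pairs (a,b) with same priority, a.age_days < b.age_days, a.id < b.id.
priority groups: high:{11} low:{1,23,27} med:{15,19,29,30,37} urgent:{8,22,25,33}
Ordered by (a.id, b.id); first 4.

1 | 27 ; 8 | 22 ; 8 | 25 ; 8 | 33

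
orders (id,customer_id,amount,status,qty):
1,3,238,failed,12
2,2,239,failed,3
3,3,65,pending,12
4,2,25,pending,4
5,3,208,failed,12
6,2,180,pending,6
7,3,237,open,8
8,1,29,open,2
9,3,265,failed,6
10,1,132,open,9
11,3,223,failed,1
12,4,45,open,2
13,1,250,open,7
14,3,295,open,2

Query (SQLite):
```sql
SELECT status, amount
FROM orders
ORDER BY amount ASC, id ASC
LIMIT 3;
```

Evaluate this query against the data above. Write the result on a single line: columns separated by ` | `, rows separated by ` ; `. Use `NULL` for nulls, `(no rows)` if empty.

pending | 25 ; open | 29 ; open | 45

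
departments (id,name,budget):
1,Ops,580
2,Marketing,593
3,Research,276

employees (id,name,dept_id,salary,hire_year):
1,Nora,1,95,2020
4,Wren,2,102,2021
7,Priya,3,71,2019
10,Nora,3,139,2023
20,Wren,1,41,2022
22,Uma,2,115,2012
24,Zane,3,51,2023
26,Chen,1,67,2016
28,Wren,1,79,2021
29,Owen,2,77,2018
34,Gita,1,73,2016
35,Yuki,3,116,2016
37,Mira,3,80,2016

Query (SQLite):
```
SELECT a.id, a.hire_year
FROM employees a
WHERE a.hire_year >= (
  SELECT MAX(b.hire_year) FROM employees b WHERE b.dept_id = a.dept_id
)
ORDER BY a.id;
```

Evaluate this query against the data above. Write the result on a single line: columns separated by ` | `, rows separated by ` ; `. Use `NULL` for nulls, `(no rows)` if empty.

For each employees row a, compute MAX(hire_year) over rows sharing a.dept_id.
Keep row a if a.hire_year >= that per-group MAX.
  dept_id=1: MAX(hire_year) = 2022
  dept_id=2: MAX(hire_year) = 2021
  dept_id=3: MAX(hire_year) = 2023

4 | 2021 ; 10 | 2023 ; 20 | 2022 ; 24 | 2023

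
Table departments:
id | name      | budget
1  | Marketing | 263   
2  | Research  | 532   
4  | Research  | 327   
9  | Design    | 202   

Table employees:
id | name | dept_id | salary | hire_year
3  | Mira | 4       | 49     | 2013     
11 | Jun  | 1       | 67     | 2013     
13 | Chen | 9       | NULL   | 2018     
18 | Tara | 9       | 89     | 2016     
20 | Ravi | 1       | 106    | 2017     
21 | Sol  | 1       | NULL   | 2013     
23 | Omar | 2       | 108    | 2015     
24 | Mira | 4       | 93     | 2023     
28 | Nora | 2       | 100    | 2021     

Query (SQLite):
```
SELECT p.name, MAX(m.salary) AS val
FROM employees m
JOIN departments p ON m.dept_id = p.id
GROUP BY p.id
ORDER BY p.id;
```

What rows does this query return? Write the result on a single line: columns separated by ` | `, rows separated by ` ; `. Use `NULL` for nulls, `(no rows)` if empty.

Marketing | 106 ; Research | 108 ; Research | 93 ; Design | 89

Join each employees row to its departments via dept_id.
Group joined rows by departments.id; compute MAX(m.salary) per group.
  1: ids {11, 20, 21} → MAX(m.salary)=106
  2: ids {23, 28} → MAX(m.salary)=108
  4: ids {3, 24} → MAX(m.salary)=93
  9: ids {13, 18} → MAX(m.salary)=89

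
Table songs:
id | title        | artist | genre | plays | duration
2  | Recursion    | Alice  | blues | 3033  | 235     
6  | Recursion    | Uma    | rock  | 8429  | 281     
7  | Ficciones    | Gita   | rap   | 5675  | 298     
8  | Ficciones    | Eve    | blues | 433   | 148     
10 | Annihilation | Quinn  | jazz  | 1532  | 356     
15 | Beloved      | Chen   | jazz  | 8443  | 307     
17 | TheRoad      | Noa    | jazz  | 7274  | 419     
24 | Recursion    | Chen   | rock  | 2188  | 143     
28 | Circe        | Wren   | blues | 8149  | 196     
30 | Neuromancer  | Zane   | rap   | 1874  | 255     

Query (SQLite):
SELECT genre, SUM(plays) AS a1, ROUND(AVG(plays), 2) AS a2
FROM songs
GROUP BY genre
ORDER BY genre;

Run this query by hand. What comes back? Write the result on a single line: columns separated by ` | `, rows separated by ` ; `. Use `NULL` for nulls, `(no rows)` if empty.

blues | 11615 | 3871.67 ; jazz | 17249 | 5749.67 ; rap | 7549 | 3774.5 ; rock | 10617 | 5308.5

Group songs by genre.
Per group compute: SUM(plays), ROUND(AVG(plays), 2).
  blues: ids {2, 8, 28} → SUM(plays)=11615, ROUND(AVG(plays), 2)=3871.67
  jazz: ids {10, 15, 17} → SUM(plays)=17249, ROUND(AVG(plays), 2)=5749.67
  rap: ids {7, 30} → SUM(plays)=7549, ROUND(AVG(plays), 2)=3774.5
  rock: ids {6, 24} → SUM(plays)=10617, ROUND(AVG(plays), 2)=5308.5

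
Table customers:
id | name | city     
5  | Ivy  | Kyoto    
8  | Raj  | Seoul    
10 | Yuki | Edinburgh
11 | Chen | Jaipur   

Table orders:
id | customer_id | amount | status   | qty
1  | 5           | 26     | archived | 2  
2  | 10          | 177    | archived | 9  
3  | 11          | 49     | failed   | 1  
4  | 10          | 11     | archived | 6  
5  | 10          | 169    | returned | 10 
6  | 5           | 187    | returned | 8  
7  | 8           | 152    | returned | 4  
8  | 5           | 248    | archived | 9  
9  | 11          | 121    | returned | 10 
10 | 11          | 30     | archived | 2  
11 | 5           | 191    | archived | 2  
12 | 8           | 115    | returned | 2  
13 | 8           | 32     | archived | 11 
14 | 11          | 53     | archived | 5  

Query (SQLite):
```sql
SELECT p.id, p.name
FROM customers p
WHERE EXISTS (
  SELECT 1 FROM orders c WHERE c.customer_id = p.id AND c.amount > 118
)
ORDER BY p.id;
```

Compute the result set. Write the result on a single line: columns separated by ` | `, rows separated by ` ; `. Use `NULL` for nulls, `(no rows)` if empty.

5 | Ivy ; 8 | Raj ; 10 | Yuki ; 11 | Chen

For each customers row, check whether any orders with matching customer_id has amount > 118.
Keep rows where that is true.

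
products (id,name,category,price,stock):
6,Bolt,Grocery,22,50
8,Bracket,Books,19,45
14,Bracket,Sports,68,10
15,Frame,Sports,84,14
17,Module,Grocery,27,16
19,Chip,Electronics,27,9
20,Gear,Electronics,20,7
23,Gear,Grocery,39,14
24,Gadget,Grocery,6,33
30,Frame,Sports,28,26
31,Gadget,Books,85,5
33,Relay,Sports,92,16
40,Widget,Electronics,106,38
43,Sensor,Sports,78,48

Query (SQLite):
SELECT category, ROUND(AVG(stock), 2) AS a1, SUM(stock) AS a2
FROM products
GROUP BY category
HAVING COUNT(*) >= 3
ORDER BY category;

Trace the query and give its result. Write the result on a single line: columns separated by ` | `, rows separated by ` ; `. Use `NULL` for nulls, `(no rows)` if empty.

Electronics | 18 | 54 ; Grocery | 28.25 | 113 ; Sports | 22.8 | 114

Group products by category.
Per group compute: ROUND(AVG(stock), 2), SUM(stock).
HAVING: drop groups with fewer than 3 rows.
  Books: ids {8, 31} → ROUND(AVG(stock), 2)=25, SUM(stock)=50
  Electronics: ids {19, 20, 40} → ROUND(AVG(stock), 2)=18, SUM(stock)=54
  Grocery: ids {6, 17, 23, 24} → ROUND(AVG(stock), 2)=28.25, SUM(stock)=113
  Sports: ids {14, 15, 30, 33, 43} → ROUND(AVG(stock), 2)=22.8, SUM(stock)=114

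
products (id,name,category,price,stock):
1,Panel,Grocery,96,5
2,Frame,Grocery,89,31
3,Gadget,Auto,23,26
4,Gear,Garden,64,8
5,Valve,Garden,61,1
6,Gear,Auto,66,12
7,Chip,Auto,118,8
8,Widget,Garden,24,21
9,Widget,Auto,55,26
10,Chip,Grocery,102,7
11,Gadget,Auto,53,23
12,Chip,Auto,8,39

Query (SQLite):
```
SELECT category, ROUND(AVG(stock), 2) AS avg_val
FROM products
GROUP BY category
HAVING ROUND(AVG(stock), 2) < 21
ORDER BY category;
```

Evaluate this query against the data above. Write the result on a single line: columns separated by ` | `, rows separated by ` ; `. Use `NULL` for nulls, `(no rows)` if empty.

Garden | 10 ; Grocery | 14.33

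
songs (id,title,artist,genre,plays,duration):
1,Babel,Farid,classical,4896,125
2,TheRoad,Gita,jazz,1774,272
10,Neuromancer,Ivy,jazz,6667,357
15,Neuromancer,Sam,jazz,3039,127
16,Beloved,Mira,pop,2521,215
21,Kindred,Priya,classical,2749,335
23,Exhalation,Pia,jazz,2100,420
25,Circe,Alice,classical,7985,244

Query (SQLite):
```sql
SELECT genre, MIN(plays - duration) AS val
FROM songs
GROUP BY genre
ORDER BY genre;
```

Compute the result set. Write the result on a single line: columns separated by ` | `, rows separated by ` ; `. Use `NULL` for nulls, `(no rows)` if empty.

For each row compute plays - duration.
Group by genre; take MIN of the expression per group.
  classical: ids {1, 21, 25} → MIN(plays - duration)=2414
  jazz: ids {2, 10, 15, 23} → MIN(plays - duration)=1502
  pop: ids {16} → MIN(plays - duration)=2306

classical | 2414 ; jazz | 1502 ; pop | 2306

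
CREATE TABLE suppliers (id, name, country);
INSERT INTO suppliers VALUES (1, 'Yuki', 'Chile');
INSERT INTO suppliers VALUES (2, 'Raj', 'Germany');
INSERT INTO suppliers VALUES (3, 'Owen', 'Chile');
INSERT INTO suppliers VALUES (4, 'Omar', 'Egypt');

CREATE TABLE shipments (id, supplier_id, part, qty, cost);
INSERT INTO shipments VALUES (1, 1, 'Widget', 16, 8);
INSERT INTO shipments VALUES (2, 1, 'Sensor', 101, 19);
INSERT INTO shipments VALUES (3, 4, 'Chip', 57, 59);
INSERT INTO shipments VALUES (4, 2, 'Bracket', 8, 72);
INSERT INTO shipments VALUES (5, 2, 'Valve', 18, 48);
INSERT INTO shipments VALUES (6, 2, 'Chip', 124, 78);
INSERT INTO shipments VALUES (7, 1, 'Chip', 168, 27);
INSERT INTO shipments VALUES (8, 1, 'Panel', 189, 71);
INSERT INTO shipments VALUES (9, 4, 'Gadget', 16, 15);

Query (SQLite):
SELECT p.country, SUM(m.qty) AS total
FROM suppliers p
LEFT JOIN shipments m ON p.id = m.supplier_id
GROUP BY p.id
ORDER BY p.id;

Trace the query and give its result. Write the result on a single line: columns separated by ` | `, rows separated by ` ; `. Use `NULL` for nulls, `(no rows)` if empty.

Chile | 474 ; Germany | 150 ; Chile | NULL ; Egypt | 73

LEFT JOIN keeps every suppliers row; unmatched ones get NULL for shipments columns.
Group by suppliers.id and compute SUM(m.qty). SUM over an all-NULL group is NULL.
  1: ids {1, 2, 7, 8} → SUM(m.qty)=474
  2: ids {4, 5, 6} → SUM(m.qty)=150
  3: ids {—} → SUM(m.qty)=NULL
  4: ids {3, 9} → SUM(m.qty)=73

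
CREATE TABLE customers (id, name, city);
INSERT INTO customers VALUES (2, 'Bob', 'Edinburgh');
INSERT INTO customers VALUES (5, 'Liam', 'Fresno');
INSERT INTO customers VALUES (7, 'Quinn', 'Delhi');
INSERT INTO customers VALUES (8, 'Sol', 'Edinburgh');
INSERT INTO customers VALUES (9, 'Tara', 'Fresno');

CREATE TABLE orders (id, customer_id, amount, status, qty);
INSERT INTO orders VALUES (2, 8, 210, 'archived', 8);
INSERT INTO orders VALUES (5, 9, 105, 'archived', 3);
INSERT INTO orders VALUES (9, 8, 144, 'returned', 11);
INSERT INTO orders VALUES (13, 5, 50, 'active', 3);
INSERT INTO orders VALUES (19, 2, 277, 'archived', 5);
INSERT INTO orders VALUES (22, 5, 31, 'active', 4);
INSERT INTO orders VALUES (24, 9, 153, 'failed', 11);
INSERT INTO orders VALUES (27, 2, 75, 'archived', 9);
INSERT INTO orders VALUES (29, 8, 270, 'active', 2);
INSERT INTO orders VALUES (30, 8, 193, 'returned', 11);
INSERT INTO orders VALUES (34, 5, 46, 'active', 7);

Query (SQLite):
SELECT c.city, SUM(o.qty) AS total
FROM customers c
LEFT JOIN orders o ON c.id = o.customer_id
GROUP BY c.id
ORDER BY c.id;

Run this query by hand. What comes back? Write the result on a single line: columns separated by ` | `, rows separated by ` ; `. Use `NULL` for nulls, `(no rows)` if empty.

LEFT JOIN keeps every customers row; unmatched ones get NULL for orders columns.
Group by customers.id and compute SUM(o.qty). SUM over an all-NULL group is NULL.
  2: ids {19, 27} → SUM(o.qty)=14
  5: ids {13, 22, 34} → SUM(o.qty)=14
  7: ids {—} → SUM(o.qty)=NULL
  8: ids {2, 9, 29, 30} → SUM(o.qty)=32
  9: ids {5, 24} → SUM(o.qty)=14

Edinburgh | 14 ; Fresno | 14 ; Delhi | NULL ; Edinburgh | 32 ; Fresno | 14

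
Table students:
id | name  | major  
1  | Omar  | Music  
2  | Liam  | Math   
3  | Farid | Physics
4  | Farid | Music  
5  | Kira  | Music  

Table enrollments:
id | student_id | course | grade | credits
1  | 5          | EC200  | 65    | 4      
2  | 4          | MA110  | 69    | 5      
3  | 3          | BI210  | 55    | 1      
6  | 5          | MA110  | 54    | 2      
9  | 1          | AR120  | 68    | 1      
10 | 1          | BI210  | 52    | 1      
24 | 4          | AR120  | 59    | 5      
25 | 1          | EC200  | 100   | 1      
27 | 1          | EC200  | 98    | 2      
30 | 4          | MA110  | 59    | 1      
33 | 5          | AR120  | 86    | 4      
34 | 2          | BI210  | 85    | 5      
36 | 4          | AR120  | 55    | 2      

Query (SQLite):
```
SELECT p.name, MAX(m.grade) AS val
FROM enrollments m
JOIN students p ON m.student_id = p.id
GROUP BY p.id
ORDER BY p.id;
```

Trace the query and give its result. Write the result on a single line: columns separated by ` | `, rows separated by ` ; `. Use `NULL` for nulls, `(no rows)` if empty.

Join each enrollments row to its students via student_id.
Group joined rows by students.id; compute MAX(m.grade) per group.
  1: ids {9, 10, 25, 27} → MAX(m.grade)=100
  2: ids {34} → MAX(m.grade)=85
  3: ids {3} → MAX(m.grade)=55
  4: ids {2, 24, 30, 36} → MAX(m.grade)=69
  5: ids {1, 6, 33} → MAX(m.grade)=86

Omar | 100 ; Liam | 85 ; Farid | 55 ; Farid | 69 ; Kira | 86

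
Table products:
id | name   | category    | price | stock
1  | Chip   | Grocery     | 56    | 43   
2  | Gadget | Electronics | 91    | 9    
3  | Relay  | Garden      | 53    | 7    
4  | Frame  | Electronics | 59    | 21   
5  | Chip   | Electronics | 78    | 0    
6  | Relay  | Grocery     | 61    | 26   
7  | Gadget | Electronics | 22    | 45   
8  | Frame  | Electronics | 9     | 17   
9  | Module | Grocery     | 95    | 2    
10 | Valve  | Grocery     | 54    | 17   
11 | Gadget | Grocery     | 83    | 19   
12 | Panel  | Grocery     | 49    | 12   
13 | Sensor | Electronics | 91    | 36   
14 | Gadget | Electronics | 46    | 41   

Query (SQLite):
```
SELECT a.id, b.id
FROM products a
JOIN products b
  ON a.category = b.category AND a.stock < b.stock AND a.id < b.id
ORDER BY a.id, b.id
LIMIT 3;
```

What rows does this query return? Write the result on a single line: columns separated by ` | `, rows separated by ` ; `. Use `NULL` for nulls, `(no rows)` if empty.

2 | 4 ; 2 | 7 ; 2 | 8

Pairs (a,b) with same category, a.stock < b.stock, a.id < b.id.
category groups: Electronics:{2,4,5,7,8,13,14} Garden:{3} Grocery:{1,6,9,10,11,12}
Ordered by (a.id, b.id); first 3.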